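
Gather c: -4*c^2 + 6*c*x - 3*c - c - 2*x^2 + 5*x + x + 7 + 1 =-4*c^2 + c*(6*x - 4) - 2*x^2 + 6*x + 8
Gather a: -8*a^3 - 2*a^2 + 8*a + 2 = -8*a^3 - 2*a^2 + 8*a + 2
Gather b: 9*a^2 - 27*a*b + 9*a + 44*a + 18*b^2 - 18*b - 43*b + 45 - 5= 9*a^2 + 53*a + 18*b^2 + b*(-27*a - 61) + 40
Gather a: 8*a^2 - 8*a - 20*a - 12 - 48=8*a^2 - 28*a - 60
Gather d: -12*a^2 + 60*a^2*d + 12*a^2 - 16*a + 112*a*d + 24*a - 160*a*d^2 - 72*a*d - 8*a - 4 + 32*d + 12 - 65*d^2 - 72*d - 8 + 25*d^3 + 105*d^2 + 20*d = 25*d^3 + d^2*(40 - 160*a) + d*(60*a^2 + 40*a - 20)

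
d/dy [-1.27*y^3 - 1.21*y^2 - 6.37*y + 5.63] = -3.81*y^2 - 2.42*y - 6.37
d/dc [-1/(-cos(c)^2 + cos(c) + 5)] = (2*cos(c) - 1)*sin(c)/(sin(c)^2 + cos(c) + 4)^2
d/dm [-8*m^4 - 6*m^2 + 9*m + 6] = -32*m^3 - 12*m + 9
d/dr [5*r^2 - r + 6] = 10*r - 1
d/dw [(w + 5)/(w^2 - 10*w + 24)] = (w^2 - 10*w - 2*(w - 5)*(w + 5) + 24)/(w^2 - 10*w + 24)^2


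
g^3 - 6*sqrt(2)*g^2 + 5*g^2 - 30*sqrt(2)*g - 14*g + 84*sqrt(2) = (g - 2)*(g + 7)*(g - 6*sqrt(2))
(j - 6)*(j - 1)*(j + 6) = j^3 - j^2 - 36*j + 36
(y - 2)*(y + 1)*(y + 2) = y^3 + y^2 - 4*y - 4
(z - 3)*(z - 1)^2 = z^3 - 5*z^2 + 7*z - 3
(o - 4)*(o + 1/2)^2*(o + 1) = o^4 - 2*o^3 - 27*o^2/4 - 19*o/4 - 1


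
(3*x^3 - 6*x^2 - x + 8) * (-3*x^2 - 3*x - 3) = -9*x^5 + 9*x^4 + 12*x^3 - 3*x^2 - 21*x - 24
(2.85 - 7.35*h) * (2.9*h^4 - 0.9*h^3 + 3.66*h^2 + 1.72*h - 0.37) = -21.315*h^5 + 14.88*h^4 - 29.466*h^3 - 2.211*h^2 + 7.6215*h - 1.0545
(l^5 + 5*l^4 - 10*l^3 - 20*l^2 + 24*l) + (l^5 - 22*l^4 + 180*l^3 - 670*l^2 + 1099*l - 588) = 2*l^5 - 17*l^4 + 170*l^3 - 690*l^2 + 1123*l - 588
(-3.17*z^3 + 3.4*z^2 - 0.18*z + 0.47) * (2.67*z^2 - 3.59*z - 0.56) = -8.4639*z^5 + 20.4583*z^4 - 10.9114*z^3 - 0.00290000000000024*z^2 - 1.5865*z - 0.2632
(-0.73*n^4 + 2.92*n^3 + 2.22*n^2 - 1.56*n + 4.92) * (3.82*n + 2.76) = -2.7886*n^5 + 9.1396*n^4 + 16.5396*n^3 + 0.168*n^2 + 14.4888*n + 13.5792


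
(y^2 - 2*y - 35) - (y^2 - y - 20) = -y - 15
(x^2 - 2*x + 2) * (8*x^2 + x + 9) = 8*x^4 - 15*x^3 + 23*x^2 - 16*x + 18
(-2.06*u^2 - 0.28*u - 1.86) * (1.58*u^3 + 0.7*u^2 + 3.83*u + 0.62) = -3.2548*u^5 - 1.8844*u^4 - 11.0246*u^3 - 3.6516*u^2 - 7.2974*u - 1.1532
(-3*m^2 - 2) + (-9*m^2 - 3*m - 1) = -12*m^2 - 3*m - 3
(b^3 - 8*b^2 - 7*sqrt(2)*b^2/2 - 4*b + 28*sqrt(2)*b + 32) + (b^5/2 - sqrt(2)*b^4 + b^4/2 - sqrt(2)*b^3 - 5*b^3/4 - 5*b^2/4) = b^5/2 - sqrt(2)*b^4 + b^4/2 - sqrt(2)*b^3 - b^3/4 - 37*b^2/4 - 7*sqrt(2)*b^2/2 - 4*b + 28*sqrt(2)*b + 32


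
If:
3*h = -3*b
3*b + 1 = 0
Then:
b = -1/3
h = 1/3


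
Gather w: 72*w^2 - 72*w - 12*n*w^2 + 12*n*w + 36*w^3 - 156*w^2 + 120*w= 36*w^3 + w^2*(-12*n - 84) + w*(12*n + 48)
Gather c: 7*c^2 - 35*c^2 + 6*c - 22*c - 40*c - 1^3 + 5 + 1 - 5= -28*c^2 - 56*c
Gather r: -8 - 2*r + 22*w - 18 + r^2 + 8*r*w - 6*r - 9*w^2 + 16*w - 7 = r^2 + r*(8*w - 8) - 9*w^2 + 38*w - 33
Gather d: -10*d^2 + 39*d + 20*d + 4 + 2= -10*d^2 + 59*d + 6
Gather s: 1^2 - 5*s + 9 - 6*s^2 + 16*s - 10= -6*s^2 + 11*s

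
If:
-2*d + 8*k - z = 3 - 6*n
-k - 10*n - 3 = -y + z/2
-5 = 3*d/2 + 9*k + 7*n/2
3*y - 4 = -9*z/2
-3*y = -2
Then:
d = -13219/5112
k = -67/2556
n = -431/1704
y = 2/3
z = 4/9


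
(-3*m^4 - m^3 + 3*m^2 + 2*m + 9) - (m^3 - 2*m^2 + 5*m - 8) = -3*m^4 - 2*m^3 + 5*m^2 - 3*m + 17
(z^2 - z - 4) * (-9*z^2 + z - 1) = -9*z^4 + 10*z^3 + 34*z^2 - 3*z + 4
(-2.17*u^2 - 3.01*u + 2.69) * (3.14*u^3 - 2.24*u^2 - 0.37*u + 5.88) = -6.8138*u^5 - 4.5906*u^4 + 15.9919*u^3 - 17.6715*u^2 - 18.6941*u + 15.8172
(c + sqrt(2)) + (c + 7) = 2*c + sqrt(2) + 7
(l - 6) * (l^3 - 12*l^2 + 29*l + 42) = l^4 - 18*l^3 + 101*l^2 - 132*l - 252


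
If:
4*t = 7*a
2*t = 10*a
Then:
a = 0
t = 0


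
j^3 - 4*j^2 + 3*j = j*(j - 3)*(j - 1)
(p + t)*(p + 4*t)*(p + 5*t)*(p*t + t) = p^4*t + 10*p^3*t^2 + p^3*t + 29*p^2*t^3 + 10*p^2*t^2 + 20*p*t^4 + 29*p*t^3 + 20*t^4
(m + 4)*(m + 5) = m^2 + 9*m + 20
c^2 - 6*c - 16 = (c - 8)*(c + 2)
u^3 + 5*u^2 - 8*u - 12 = (u - 2)*(u + 1)*(u + 6)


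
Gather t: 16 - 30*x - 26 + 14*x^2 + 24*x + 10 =14*x^2 - 6*x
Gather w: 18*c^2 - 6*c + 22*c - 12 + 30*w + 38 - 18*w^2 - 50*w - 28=18*c^2 + 16*c - 18*w^2 - 20*w - 2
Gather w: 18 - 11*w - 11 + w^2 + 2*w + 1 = w^2 - 9*w + 8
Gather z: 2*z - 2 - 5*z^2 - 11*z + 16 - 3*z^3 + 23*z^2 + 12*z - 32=-3*z^3 + 18*z^2 + 3*z - 18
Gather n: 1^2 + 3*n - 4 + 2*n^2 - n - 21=2*n^2 + 2*n - 24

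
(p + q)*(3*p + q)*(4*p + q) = 12*p^3 + 19*p^2*q + 8*p*q^2 + q^3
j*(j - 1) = j^2 - j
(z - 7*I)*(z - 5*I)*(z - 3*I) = z^3 - 15*I*z^2 - 71*z + 105*I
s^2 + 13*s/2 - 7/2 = (s - 1/2)*(s + 7)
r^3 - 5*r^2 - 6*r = r*(r - 6)*(r + 1)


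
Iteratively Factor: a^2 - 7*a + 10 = (a - 5)*(a - 2)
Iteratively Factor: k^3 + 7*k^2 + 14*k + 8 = (k + 4)*(k^2 + 3*k + 2) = (k + 1)*(k + 4)*(k + 2)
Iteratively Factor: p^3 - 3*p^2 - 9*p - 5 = (p + 1)*(p^2 - 4*p - 5) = (p + 1)^2*(p - 5)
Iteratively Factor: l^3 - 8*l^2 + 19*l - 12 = (l - 3)*(l^2 - 5*l + 4) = (l - 3)*(l - 1)*(l - 4)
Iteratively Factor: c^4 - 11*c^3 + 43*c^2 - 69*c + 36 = (c - 4)*(c^3 - 7*c^2 + 15*c - 9) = (c - 4)*(c - 3)*(c^2 - 4*c + 3) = (c - 4)*(c - 3)*(c - 1)*(c - 3)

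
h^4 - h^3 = h^3*(h - 1)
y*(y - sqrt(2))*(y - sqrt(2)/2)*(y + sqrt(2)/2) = y^4 - sqrt(2)*y^3 - y^2/2 + sqrt(2)*y/2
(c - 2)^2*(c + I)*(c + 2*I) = c^4 - 4*c^3 + 3*I*c^3 + 2*c^2 - 12*I*c^2 + 8*c + 12*I*c - 8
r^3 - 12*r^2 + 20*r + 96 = (r - 8)*(r - 6)*(r + 2)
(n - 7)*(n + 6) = n^2 - n - 42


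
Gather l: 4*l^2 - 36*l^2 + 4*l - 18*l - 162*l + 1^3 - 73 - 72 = -32*l^2 - 176*l - 144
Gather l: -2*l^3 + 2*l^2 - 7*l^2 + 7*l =-2*l^3 - 5*l^2 + 7*l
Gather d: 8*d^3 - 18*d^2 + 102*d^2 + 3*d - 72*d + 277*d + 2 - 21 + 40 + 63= 8*d^3 + 84*d^2 + 208*d + 84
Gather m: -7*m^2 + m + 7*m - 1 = -7*m^2 + 8*m - 1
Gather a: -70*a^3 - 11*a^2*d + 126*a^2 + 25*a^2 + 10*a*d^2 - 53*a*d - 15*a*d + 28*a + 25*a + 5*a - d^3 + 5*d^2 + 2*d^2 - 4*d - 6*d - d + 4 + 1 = -70*a^3 + a^2*(151 - 11*d) + a*(10*d^2 - 68*d + 58) - d^3 + 7*d^2 - 11*d + 5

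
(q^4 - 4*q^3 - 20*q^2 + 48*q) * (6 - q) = -q^5 + 10*q^4 - 4*q^3 - 168*q^2 + 288*q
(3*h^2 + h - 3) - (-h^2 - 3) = 4*h^2 + h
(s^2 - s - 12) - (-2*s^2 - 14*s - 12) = 3*s^2 + 13*s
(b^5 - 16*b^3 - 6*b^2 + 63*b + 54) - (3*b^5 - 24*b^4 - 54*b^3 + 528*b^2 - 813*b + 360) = -2*b^5 + 24*b^4 + 38*b^3 - 534*b^2 + 876*b - 306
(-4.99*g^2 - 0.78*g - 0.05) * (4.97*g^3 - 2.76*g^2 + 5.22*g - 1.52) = -24.8003*g^5 + 9.8958*g^4 - 24.1435*g^3 + 3.6512*g^2 + 0.9246*g + 0.076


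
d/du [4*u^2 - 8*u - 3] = 8*u - 8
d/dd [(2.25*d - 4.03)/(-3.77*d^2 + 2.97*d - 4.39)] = (8.4825*d^2 - 30.3862*d + 2.0916)/(14.2129*d^4 - 22.3938*d^3 + 41.9215*d^2 - 26.0766*d + 19.2721)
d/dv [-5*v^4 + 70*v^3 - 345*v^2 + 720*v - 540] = -20*v^3 + 210*v^2 - 690*v + 720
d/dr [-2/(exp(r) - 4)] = 2*exp(r)/(exp(r) - 4)^2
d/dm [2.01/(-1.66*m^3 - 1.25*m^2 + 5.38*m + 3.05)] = (10.0098*m^2 + 5.025*m - 10.8138)/(1.66*m^3 + 1.25*m^2 - 5.38*m - 3.05)^2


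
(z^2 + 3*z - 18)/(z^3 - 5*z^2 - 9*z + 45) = (z + 6)/(z^2 - 2*z - 15)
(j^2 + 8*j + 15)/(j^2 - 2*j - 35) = (j + 3)/(j - 7)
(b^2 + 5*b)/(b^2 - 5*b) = (b + 5)/(b - 5)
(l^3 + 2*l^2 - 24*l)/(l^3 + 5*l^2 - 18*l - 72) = l/(l + 3)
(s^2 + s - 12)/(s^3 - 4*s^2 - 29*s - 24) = (-s^2 - s + 12)/(-s^3 + 4*s^2 + 29*s + 24)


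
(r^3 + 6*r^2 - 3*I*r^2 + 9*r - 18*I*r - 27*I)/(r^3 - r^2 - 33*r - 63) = (r - 3*I)/(r - 7)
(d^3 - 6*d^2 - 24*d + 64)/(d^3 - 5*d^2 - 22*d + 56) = (d - 8)/(d - 7)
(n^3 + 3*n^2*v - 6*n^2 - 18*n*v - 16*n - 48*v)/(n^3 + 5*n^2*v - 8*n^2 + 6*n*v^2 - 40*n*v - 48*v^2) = (n + 2)/(n + 2*v)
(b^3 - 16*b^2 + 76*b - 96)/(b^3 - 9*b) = (b^3 - 16*b^2 + 76*b - 96)/(b*(b^2 - 9))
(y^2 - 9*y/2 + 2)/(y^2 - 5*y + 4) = (y - 1/2)/(y - 1)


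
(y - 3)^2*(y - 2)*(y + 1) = y^4 - 7*y^3 + 13*y^2 + 3*y - 18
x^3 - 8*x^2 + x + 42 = (x - 7)*(x - 3)*(x + 2)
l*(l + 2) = l^2 + 2*l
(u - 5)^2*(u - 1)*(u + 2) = u^4 - 9*u^3 + 13*u^2 + 45*u - 50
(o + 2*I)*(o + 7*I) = o^2 + 9*I*o - 14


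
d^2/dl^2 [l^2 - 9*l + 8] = 2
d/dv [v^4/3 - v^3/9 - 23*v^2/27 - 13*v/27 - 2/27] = 4*v^3/3 - v^2/3 - 46*v/27 - 13/27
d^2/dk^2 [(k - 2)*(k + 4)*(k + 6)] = 6*k + 16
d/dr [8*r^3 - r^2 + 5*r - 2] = 24*r^2 - 2*r + 5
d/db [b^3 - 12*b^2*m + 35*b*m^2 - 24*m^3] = 3*b^2 - 24*b*m + 35*m^2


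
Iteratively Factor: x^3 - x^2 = (x)*(x^2 - x) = x^2*(x - 1)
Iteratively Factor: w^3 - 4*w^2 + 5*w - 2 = (w - 1)*(w^2 - 3*w + 2) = (w - 2)*(w - 1)*(w - 1)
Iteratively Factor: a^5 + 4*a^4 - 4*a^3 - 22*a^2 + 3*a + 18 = (a + 3)*(a^4 + a^3 - 7*a^2 - a + 6) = (a + 3)^2*(a^3 - 2*a^2 - a + 2) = (a + 1)*(a + 3)^2*(a^2 - 3*a + 2) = (a - 1)*(a + 1)*(a + 3)^2*(a - 2)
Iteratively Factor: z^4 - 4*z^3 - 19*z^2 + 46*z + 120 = (z + 3)*(z^3 - 7*z^2 + 2*z + 40) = (z + 2)*(z + 3)*(z^2 - 9*z + 20) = (z - 4)*(z + 2)*(z + 3)*(z - 5)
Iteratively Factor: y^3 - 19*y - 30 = (y + 2)*(y^2 - 2*y - 15) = (y - 5)*(y + 2)*(y + 3)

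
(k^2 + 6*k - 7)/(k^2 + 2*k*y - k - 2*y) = (k + 7)/(k + 2*y)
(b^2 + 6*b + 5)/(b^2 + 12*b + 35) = (b + 1)/(b + 7)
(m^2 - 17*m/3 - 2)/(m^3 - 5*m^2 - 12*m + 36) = (m + 1/3)/(m^2 + m - 6)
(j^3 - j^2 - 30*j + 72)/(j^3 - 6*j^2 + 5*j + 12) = (j + 6)/(j + 1)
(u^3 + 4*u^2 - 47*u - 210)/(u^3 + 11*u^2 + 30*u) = (u - 7)/u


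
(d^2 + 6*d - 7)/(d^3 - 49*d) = (d - 1)/(d*(d - 7))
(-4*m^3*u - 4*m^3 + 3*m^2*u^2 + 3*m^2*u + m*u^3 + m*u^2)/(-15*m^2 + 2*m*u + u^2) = m*(-4*m^2*u - 4*m^2 + 3*m*u^2 + 3*m*u + u^3 + u^2)/(-15*m^2 + 2*m*u + u^2)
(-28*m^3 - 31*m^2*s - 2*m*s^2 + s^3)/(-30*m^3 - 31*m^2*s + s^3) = (-28*m^2 - 3*m*s + s^2)/(-30*m^2 - m*s + s^2)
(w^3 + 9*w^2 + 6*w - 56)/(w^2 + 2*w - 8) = w + 7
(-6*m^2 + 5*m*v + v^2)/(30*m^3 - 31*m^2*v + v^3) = 1/(-5*m + v)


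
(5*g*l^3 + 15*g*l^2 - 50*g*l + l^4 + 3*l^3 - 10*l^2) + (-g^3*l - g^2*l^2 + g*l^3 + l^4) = -g^3*l - g^2*l^2 + 6*g*l^3 + 15*g*l^2 - 50*g*l + 2*l^4 + 3*l^3 - 10*l^2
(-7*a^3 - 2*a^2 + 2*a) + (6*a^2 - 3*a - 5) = -7*a^3 + 4*a^2 - a - 5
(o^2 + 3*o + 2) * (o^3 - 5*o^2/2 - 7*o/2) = o^5 + o^4/2 - 9*o^3 - 31*o^2/2 - 7*o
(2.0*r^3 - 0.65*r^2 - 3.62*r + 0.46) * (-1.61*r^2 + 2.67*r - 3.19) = -3.22*r^5 + 6.3865*r^4 - 2.2873*r^3 - 8.3325*r^2 + 12.776*r - 1.4674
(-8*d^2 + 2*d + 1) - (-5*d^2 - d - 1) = -3*d^2 + 3*d + 2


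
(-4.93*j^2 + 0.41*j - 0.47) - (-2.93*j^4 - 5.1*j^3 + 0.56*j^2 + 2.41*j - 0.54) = 2.93*j^4 + 5.1*j^3 - 5.49*j^2 - 2.0*j + 0.0700000000000001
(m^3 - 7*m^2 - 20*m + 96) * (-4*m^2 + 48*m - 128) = -4*m^5 + 76*m^4 - 384*m^3 - 448*m^2 + 7168*m - 12288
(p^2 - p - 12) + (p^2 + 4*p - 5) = 2*p^2 + 3*p - 17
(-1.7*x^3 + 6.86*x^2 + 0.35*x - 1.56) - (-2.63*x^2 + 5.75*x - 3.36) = -1.7*x^3 + 9.49*x^2 - 5.4*x + 1.8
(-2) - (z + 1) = -z - 3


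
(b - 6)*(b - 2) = b^2 - 8*b + 12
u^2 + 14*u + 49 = (u + 7)^2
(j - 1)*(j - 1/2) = j^2 - 3*j/2 + 1/2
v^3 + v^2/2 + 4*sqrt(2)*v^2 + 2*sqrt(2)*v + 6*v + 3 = (v + 1/2)*(v + sqrt(2))*(v + 3*sqrt(2))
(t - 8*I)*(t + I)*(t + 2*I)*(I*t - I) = I*t^4 + 5*t^3 - I*t^3 - 5*t^2 + 22*I*t^2 - 16*t - 22*I*t + 16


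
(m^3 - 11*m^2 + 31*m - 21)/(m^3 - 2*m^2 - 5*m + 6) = (m - 7)/(m + 2)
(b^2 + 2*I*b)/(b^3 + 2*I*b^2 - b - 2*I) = b/(b^2 - 1)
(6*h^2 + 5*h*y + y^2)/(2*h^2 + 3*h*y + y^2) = (3*h + y)/(h + y)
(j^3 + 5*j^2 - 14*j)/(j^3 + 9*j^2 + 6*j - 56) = j/(j + 4)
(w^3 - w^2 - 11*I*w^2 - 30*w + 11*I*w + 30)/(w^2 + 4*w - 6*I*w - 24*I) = (w^2 - w*(1 + 5*I) + 5*I)/(w + 4)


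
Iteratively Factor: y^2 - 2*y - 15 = (y - 5)*(y + 3)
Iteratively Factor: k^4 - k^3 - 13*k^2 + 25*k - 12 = (k + 4)*(k^3 - 5*k^2 + 7*k - 3) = (k - 3)*(k + 4)*(k^2 - 2*k + 1) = (k - 3)*(k - 1)*(k + 4)*(k - 1)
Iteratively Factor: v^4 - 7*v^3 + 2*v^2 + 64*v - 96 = (v - 4)*(v^3 - 3*v^2 - 10*v + 24) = (v - 4)*(v - 2)*(v^2 - v - 12) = (v - 4)*(v - 2)*(v + 3)*(v - 4)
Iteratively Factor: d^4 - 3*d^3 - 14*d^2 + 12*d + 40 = (d - 2)*(d^3 - d^2 - 16*d - 20) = (d - 5)*(d - 2)*(d^2 + 4*d + 4) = (d - 5)*(d - 2)*(d + 2)*(d + 2)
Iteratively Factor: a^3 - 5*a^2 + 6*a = (a - 2)*(a^2 - 3*a) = a*(a - 2)*(a - 3)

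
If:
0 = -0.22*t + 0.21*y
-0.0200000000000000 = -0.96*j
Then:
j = 0.02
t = 0.954545454545455*y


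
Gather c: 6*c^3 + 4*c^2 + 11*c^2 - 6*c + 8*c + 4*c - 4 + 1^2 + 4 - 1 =6*c^3 + 15*c^2 + 6*c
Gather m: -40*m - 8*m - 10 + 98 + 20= 108 - 48*m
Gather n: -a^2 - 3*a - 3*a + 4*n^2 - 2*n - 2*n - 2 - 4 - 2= -a^2 - 6*a + 4*n^2 - 4*n - 8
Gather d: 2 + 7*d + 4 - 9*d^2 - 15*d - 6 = -9*d^2 - 8*d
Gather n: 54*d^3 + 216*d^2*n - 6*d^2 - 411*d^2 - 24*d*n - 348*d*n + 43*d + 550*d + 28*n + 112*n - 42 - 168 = 54*d^3 - 417*d^2 + 593*d + n*(216*d^2 - 372*d + 140) - 210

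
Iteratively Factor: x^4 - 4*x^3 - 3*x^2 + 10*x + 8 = (x - 4)*(x^3 - 3*x - 2) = (x - 4)*(x + 1)*(x^2 - x - 2) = (x - 4)*(x + 1)^2*(x - 2)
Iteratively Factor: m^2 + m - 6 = (m - 2)*(m + 3)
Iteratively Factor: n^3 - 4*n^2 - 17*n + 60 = (n + 4)*(n^2 - 8*n + 15) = (n - 3)*(n + 4)*(n - 5)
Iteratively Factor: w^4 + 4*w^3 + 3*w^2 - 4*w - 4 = (w + 2)*(w^3 + 2*w^2 - w - 2) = (w - 1)*(w + 2)*(w^2 + 3*w + 2) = (w - 1)*(w + 2)^2*(w + 1)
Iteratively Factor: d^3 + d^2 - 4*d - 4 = (d - 2)*(d^2 + 3*d + 2) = (d - 2)*(d + 2)*(d + 1)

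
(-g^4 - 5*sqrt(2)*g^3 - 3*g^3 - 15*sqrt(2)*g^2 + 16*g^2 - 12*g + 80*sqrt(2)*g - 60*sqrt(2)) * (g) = -g^5 - 5*sqrt(2)*g^4 - 3*g^4 - 15*sqrt(2)*g^3 + 16*g^3 - 12*g^2 + 80*sqrt(2)*g^2 - 60*sqrt(2)*g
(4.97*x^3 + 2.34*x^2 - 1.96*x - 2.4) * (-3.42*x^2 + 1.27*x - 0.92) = -16.9974*x^5 - 1.6909*x^4 + 5.1026*x^3 + 3.566*x^2 - 1.2448*x + 2.208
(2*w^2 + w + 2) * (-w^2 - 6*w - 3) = -2*w^4 - 13*w^3 - 14*w^2 - 15*w - 6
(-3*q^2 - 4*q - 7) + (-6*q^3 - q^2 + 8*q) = -6*q^3 - 4*q^2 + 4*q - 7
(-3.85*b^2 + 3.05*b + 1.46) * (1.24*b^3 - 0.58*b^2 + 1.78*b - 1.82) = -4.774*b^5 + 6.015*b^4 - 6.8116*b^3 + 11.5892*b^2 - 2.9522*b - 2.6572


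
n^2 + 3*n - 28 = (n - 4)*(n + 7)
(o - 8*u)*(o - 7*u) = o^2 - 15*o*u + 56*u^2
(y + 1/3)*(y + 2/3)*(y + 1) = y^3 + 2*y^2 + 11*y/9 + 2/9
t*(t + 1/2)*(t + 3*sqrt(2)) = t^3 + t^2/2 + 3*sqrt(2)*t^2 + 3*sqrt(2)*t/2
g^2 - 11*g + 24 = (g - 8)*(g - 3)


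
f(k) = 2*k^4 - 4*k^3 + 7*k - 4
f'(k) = 8*k^3 - 12*k^2 + 7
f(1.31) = 2.07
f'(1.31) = 4.39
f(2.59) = 34.63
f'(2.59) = 65.49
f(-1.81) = 28.51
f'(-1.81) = -79.75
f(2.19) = 15.32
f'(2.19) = 33.47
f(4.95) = 746.25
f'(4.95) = 683.27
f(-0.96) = -5.48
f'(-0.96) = -11.14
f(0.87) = 0.60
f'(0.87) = 3.19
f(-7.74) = 8974.40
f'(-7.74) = -4421.37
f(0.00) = -4.00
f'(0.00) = 7.00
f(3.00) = 71.00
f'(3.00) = 115.00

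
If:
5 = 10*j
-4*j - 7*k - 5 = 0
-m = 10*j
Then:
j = 1/2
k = -1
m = -5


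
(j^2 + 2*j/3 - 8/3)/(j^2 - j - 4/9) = 3*(j + 2)/(3*j + 1)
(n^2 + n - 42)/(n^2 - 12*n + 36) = (n + 7)/(n - 6)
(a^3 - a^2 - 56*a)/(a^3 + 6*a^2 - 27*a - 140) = a*(a - 8)/(a^2 - a - 20)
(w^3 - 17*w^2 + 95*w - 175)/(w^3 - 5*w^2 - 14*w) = (w^2 - 10*w + 25)/(w*(w + 2))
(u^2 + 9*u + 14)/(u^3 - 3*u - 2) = (u^2 + 9*u + 14)/(u^3 - 3*u - 2)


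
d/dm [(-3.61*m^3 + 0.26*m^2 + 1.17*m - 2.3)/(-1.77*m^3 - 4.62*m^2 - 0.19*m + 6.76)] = (17.1384*m^4 + 5.5136*m^3 - 80.0678*m^2 - 17.7368*m + 7.4722)/(3.1329*m^6 + 16.3548*m^5 + 22.017*m^4 - 22.1748*m^3 - 62.4263*m^2 - 2.5688*m + 45.6976)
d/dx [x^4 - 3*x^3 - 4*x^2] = x*(4*x^2 - 9*x - 8)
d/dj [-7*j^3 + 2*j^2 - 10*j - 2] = -21*j^2 + 4*j - 10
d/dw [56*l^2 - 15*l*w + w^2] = -15*l + 2*w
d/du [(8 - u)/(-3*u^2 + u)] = (-3*u^2 + 48*u - 8)/(u^2*(9*u^2 - 6*u + 1))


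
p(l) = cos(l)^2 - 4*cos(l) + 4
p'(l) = -2*sin(l)*cos(l) + 4*sin(l)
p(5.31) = 2.07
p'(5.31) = -2.38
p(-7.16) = 1.85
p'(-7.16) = -2.09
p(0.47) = 1.23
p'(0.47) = 1.00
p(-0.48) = 1.24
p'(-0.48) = -1.03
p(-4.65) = 4.25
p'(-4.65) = 4.12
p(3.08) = 8.99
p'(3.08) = 0.37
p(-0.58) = 1.35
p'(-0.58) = -1.28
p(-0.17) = 1.03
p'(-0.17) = -0.34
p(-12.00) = 1.34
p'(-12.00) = 1.24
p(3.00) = 8.94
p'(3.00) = 0.84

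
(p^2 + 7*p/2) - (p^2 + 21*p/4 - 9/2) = 9/2 - 7*p/4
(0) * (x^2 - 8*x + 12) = 0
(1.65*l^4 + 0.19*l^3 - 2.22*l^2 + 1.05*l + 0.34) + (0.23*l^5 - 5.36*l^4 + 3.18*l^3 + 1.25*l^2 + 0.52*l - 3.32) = 0.23*l^5 - 3.71*l^4 + 3.37*l^3 - 0.97*l^2 + 1.57*l - 2.98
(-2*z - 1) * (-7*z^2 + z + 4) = 14*z^3 + 5*z^2 - 9*z - 4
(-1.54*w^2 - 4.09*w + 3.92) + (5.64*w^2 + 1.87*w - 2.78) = 4.1*w^2 - 2.22*w + 1.14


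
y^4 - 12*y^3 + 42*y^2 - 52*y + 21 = (y - 7)*(y - 3)*(y - 1)^2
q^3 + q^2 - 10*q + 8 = (q - 2)*(q - 1)*(q + 4)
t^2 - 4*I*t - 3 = (t - 3*I)*(t - I)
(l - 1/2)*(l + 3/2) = l^2 + l - 3/4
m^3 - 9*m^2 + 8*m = m*(m - 8)*(m - 1)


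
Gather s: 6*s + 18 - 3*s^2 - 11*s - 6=-3*s^2 - 5*s + 12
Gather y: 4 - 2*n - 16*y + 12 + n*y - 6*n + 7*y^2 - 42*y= -8*n + 7*y^2 + y*(n - 58) + 16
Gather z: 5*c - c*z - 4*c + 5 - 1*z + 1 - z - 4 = c + z*(-c - 2) + 2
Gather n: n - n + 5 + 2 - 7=0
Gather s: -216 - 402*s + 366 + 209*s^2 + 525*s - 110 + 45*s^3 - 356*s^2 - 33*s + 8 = 45*s^3 - 147*s^2 + 90*s + 48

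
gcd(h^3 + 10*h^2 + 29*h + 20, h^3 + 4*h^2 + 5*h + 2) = h + 1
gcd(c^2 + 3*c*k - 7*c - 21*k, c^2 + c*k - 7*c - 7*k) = c - 7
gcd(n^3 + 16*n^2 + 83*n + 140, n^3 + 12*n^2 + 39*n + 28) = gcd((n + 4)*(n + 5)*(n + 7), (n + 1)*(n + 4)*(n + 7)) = n^2 + 11*n + 28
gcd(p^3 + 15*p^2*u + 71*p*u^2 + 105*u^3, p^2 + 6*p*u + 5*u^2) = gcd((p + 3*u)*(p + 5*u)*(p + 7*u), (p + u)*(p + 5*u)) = p + 5*u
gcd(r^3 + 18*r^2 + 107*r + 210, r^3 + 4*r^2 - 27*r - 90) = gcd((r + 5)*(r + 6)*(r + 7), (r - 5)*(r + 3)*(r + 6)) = r + 6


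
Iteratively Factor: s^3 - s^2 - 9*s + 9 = (s - 1)*(s^2 - 9) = (s - 1)*(s + 3)*(s - 3)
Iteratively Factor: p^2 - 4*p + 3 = (p - 1)*(p - 3)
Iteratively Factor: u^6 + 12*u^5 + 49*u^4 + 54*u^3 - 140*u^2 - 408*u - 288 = (u + 3)*(u^5 + 9*u^4 + 22*u^3 - 12*u^2 - 104*u - 96) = (u + 3)^2*(u^4 + 6*u^3 + 4*u^2 - 24*u - 32) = (u - 2)*(u + 3)^2*(u^3 + 8*u^2 + 20*u + 16) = (u - 2)*(u + 3)^2*(u + 4)*(u^2 + 4*u + 4) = (u - 2)*(u + 2)*(u + 3)^2*(u + 4)*(u + 2)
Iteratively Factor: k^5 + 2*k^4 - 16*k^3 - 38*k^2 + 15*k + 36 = (k - 4)*(k^4 + 6*k^3 + 8*k^2 - 6*k - 9) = (k - 4)*(k - 1)*(k^3 + 7*k^2 + 15*k + 9) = (k - 4)*(k - 1)*(k + 3)*(k^2 + 4*k + 3) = (k - 4)*(k - 1)*(k + 3)^2*(k + 1)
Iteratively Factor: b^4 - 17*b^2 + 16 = (b - 4)*(b^3 + 4*b^2 - b - 4) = (b - 4)*(b + 1)*(b^2 + 3*b - 4) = (b - 4)*(b + 1)*(b + 4)*(b - 1)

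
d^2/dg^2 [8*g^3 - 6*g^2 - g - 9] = 48*g - 12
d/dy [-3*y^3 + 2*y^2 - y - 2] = -9*y^2 + 4*y - 1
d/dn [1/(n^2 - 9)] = -2*n/(n^2 - 9)^2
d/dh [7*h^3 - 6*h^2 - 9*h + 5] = 21*h^2 - 12*h - 9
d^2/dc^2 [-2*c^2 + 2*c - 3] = -4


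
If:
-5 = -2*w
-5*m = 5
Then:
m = -1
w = 5/2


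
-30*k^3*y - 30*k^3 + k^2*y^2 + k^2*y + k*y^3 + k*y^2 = (-5*k + y)*(6*k + y)*(k*y + k)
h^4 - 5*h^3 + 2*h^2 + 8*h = h*(h - 4)*(h - 2)*(h + 1)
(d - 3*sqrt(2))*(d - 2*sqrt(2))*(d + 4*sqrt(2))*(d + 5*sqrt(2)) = d^4 + 4*sqrt(2)*d^3 - 38*d^2 - 92*sqrt(2)*d + 480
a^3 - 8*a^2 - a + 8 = (a - 8)*(a - 1)*(a + 1)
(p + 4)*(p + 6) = p^2 + 10*p + 24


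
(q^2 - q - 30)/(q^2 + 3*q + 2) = (q^2 - q - 30)/(q^2 + 3*q + 2)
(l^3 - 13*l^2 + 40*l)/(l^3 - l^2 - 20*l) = (l - 8)/(l + 4)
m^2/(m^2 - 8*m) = m/(m - 8)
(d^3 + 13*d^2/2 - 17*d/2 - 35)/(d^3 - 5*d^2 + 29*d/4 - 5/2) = 2*(d^2 + 9*d + 14)/(2*d^2 - 5*d + 2)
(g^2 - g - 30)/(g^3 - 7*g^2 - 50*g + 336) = (g + 5)/(g^2 - g - 56)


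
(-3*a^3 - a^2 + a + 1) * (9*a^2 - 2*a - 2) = -27*a^5 - 3*a^4 + 17*a^3 + 9*a^2 - 4*a - 2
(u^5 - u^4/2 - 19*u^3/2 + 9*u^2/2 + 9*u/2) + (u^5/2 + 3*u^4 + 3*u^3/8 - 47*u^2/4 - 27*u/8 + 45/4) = 3*u^5/2 + 5*u^4/2 - 73*u^3/8 - 29*u^2/4 + 9*u/8 + 45/4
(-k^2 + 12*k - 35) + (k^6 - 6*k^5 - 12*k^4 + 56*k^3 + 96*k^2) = k^6 - 6*k^5 - 12*k^4 + 56*k^3 + 95*k^2 + 12*k - 35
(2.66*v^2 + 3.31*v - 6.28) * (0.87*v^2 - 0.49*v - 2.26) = 2.3142*v^4 + 1.5763*v^3 - 13.0971*v^2 - 4.4034*v + 14.1928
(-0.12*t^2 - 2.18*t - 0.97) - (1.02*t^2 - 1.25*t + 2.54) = -1.14*t^2 - 0.93*t - 3.51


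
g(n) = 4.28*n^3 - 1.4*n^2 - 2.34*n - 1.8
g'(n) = 12.84*n^2 - 2.8*n - 2.34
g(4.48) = 344.46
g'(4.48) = 242.82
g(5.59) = 688.99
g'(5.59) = 383.23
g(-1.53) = -16.83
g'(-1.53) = 32.00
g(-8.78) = -2986.04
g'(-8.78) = 1012.06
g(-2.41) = -64.20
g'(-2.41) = 78.98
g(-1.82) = -27.98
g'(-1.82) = 45.29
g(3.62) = 174.42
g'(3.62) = 155.78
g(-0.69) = -2.26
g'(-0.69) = 5.71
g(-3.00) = -122.94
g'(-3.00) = 121.62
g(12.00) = 7164.36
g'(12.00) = 1813.02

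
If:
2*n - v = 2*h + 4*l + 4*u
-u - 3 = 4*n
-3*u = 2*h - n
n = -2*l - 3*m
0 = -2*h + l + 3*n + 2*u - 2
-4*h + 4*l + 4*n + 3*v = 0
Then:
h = -263/151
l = -43/151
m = 77/151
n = -145/151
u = 127/151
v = -100/151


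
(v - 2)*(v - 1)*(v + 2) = v^3 - v^2 - 4*v + 4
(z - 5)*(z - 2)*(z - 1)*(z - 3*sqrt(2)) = z^4 - 8*z^3 - 3*sqrt(2)*z^3 + 17*z^2 + 24*sqrt(2)*z^2 - 51*sqrt(2)*z - 10*z + 30*sqrt(2)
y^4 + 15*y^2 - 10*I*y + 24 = (y - 3*I)*(y - 2*I)*(y + I)*(y + 4*I)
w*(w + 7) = w^2 + 7*w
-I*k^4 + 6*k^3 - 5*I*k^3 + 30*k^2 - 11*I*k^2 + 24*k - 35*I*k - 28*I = (k + 4)*(k - I)*(k + 7*I)*(-I*k - I)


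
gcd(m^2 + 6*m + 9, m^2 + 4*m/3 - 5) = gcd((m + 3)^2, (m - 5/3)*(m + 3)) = m + 3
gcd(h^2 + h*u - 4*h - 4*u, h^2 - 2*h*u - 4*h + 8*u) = h - 4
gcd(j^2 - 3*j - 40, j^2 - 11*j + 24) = j - 8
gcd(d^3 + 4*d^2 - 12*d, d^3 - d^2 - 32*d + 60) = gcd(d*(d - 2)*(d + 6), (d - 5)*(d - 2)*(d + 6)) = d^2 + 4*d - 12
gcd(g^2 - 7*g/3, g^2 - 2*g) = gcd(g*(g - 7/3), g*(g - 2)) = g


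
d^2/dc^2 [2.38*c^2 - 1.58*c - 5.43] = 4.76000000000000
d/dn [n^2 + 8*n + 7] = 2*n + 8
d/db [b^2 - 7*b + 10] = 2*b - 7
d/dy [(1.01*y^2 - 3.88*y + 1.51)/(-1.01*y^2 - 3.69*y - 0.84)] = (-7.6457*y^2 + 1.3534*y + 8.8311)/(1.0201*y^4 + 7.4538*y^3 + 15.3129*y^2 + 6.1992*y + 0.7056)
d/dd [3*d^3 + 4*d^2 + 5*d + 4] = 9*d^2 + 8*d + 5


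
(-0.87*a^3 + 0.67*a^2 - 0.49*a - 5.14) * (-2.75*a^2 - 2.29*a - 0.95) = 2.3925*a^5 + 0.1498*a^4 + 0.6397*a^3 + 14.6206*a^2 + 12.2361*a + 4.883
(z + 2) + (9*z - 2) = 10*z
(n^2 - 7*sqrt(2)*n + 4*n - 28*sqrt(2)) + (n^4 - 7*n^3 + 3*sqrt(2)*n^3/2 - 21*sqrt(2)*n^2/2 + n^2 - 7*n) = n^4 - 7*n^3 + 3*sqrt(2)*n^3/2 - 21*sqrt(2)*n^2/2 + 2*n^2 - 7*sqrt(2)*n - 3*n - 28*sqrt(2)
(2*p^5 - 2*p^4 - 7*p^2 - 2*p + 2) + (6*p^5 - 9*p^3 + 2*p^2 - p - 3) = 8*p^5 - 2*p^4 - 9*p^3 - 5*p^2 - 3*p - 1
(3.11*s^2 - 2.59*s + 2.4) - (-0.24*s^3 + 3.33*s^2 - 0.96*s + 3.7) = 0.24*s^3 - 0.22*s^2 - 1.63*s - 1.3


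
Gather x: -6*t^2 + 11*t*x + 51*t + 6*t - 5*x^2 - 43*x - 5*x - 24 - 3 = -6*t^2 + 57*t - 5*x^2 + x*(11*t - 48) - 27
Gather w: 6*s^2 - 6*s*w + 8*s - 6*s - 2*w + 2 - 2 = 6*s^2 + 2*s + w*(-6*s - 2)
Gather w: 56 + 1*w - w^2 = -w^2 + w + 56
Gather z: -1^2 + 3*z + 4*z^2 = 4*z^2 + 3*z - 1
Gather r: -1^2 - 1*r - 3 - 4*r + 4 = -5*r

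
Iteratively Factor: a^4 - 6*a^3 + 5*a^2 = (a)*(a^3 - 6*a^2 + 5*a) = a*(a - 1)*(a^2 - 5*a) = a^2*(a - 1)*(a - 5)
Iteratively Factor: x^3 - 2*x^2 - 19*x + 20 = (x - 5)*(x^2 + 3*x - 4) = (x - 5)*(x + 4)*(x - 1)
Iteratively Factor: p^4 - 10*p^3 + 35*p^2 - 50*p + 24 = (p - 1)*(p^3 - 9*p^2 + 26*p - 24) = (p - 2)*(p - 1)*(p^2 - 7*p + 12) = (p - 4)*(p - 2)*(p - 1)*(p - 3)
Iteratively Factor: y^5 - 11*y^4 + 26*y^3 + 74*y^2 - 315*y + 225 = (y - 3)*(y^4 - 8*y^3 + 2*y^2 + 80*y - 75) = (y - 5)*(y - 3)*(y^3 - 3*y^2 - 13*y + 15) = (y - 5)^2*(y - 3)*(y^2 + 2*y - 3) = (y - 5)^2*(y - 3)*(y - 1)*(y + 3)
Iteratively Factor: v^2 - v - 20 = (v + 4)*(v - 5)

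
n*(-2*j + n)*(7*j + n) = -14*j^2*n + 5*j*n^2 + n^3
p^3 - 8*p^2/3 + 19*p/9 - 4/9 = (p - 4/3)*(p - 1)*(p - 1/3)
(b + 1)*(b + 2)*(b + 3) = b^3 + 6*b^2 + 11*b + 6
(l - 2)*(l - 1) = l^2 - 3*l + 2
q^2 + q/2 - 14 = (q - 7/2)*(q + 4)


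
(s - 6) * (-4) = 24 - 4*s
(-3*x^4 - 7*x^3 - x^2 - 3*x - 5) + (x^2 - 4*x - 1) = -3*x^4 - 7*x^3 - 7*x - 6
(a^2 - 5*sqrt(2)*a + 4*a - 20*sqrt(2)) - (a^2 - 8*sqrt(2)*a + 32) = 4*a + 3*sqrt(2)*a - 32 - 20*sqrt(2)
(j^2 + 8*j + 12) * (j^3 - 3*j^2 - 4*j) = j^5 + 5*j^4 - 16*j^3 - 68*j^2 - 48*j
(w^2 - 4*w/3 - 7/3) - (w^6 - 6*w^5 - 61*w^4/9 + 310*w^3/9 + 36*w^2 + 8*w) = -w^6 + 6*w^5 + 61*w^4/9 - 310*w^3/9 - 35*w^2 - 28*w/3 - 7/3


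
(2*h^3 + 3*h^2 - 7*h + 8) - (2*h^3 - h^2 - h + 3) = 4*h^2 - 6*h + 5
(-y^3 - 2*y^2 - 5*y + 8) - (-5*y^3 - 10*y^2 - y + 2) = 4*y^3 + 8*y^2 - 4*y + 6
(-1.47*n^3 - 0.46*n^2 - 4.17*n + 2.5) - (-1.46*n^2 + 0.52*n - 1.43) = -1.47*n^3 + 1.0*n^2 - 4.69*n + 3.93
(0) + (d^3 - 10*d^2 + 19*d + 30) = d^3 - 10*d^2 + 19*d + 30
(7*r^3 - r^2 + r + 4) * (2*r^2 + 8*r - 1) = 14*r^5 + 54*r^4 - 13*r^3 + 17*r^2 + 31*r - 4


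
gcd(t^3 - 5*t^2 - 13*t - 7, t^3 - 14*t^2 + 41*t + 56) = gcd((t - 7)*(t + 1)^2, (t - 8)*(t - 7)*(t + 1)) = t^2 - 6*t - 7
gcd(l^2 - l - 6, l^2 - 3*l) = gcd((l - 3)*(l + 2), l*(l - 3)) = l - 3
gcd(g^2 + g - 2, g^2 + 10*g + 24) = 1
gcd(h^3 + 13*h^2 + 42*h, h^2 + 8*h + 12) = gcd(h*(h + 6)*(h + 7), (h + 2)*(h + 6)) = h + 6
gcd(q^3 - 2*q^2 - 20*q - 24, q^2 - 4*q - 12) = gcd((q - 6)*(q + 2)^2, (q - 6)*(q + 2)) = q^2 - 4*q - 12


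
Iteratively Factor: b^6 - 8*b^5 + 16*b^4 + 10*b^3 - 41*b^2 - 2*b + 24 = (b - 3)*(b^5 - 5*b^4 + b^3 + 13*b^2 - 2*b - 8) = (b - 4)*(b - 3)*(b^4 - b^3 - 3*b^2 + b + 2) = (b - 4)*(b - 3)*(b + 1)*(b^3 - 2*b^2 - b + 2) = (b - 4)*(b - 3)*(b + 1)^2*(b^2 - 3*b + 2) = (b - 4)*(b - 3)*(b - 2)*(b + 1)^2*(b - 1)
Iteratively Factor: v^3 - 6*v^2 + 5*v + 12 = (v - 3)*(v^2 - 3*v - 4) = (v - 3)*(v + 1)*(v - 4)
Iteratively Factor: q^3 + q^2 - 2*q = (q - 1)*(q^2 + 2*q) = q*(q - 1)*(q + 2)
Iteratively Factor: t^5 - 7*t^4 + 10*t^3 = (t - 5)*(t^4 - 2*t^3) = t*(t - 5)*(t^3 - 2*t^2) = t*(t - 5)*(t - 2)*(t^2) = t^2*(t - 5)*(t - 2)*(t)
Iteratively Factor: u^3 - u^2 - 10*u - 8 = (u - 4)*(u^2 + 3*u + 2) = (u - 4)*(u + 1)*(u + 2)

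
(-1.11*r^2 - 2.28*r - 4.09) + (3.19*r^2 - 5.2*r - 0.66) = 2.08*r^2 - 7.48*r - 4.75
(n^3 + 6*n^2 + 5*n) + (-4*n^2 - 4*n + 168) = n^3 + 2*n^2 + n + 168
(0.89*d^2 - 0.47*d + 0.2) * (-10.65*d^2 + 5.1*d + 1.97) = -9.4785*d^4 + 9.5445*d^3 - 2.7737*d^2 + 0.0941000000000001*d + 0.394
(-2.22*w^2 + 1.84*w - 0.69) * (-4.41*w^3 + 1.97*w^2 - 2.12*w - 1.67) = 9.7902*w^5 - 12.4878*w^4 + 11.3741*w^3 - 1.5527*w^2 - 1.61*w + 1.1523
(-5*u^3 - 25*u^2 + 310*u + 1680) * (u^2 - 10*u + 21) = -5*u^5 + 25*u^4 + 455*u^3 - 1945*u^2 - 10290*u + 35280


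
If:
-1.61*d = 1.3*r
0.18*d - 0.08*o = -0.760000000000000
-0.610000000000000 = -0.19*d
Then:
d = 3.21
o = 16.72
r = -3.98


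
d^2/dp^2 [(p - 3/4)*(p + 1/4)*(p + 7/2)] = 6*p + 6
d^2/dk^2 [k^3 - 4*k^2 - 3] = 6*k - 8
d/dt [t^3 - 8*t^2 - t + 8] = 3*t^2 - 16*t - 1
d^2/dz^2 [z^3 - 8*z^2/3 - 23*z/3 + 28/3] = 6*z - 16/3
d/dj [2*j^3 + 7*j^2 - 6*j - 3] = 6*j^2 + 14*j - 6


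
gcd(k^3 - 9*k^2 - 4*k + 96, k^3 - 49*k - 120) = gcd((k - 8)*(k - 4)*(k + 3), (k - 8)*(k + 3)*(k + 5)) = k^2 - 5*k - 24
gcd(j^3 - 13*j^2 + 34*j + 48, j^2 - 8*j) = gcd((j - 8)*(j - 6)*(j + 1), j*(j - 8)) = j - 8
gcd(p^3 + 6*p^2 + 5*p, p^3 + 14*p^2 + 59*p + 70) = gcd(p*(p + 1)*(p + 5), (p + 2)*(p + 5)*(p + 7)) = p + 5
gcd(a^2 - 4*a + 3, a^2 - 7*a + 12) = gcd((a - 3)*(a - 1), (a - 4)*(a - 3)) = a - 3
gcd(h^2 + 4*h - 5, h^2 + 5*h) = h + 5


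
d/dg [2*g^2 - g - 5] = 4*g - 1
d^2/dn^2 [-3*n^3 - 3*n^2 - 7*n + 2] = -18*n - 6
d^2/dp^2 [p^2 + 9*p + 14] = 2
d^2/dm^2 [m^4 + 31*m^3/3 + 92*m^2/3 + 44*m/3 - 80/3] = 12*m^2 + 62*m + 184/3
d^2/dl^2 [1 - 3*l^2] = -6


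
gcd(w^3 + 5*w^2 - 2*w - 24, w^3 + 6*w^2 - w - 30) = w^2 + w - 6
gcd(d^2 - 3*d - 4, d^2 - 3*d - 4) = d^2 - 3*d - 4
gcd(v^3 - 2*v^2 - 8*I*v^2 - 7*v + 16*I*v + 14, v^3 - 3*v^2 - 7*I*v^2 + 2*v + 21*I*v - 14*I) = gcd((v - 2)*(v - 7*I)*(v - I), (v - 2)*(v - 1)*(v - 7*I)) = v^2 + v*(-2 - 7*I) + 14*I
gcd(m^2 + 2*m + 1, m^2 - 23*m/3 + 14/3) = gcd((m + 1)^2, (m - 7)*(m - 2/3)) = 1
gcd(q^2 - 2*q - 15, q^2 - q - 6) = 1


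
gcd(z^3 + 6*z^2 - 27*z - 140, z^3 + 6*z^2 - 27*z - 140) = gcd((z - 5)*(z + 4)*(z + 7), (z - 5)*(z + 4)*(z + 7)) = z^3 + 6*z^2 - 27*z - 140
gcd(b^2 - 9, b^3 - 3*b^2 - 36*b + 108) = b - 3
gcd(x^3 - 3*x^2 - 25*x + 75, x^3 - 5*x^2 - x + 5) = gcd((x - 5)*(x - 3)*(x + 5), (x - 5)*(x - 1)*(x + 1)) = x - 5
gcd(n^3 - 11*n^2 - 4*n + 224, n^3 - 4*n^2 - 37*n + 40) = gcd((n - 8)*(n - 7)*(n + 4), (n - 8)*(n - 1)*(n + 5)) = n - 8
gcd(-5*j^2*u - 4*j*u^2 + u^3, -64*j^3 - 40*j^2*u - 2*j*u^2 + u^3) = 1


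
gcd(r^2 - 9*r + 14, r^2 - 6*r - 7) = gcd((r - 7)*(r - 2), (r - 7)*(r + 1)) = r - 7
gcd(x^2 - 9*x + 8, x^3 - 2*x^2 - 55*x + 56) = x^2 - 9*x + 8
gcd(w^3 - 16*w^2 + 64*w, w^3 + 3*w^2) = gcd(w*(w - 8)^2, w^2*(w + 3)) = w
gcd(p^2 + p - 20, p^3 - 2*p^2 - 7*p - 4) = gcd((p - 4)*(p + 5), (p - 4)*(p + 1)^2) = p - 4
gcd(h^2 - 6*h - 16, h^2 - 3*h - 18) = 1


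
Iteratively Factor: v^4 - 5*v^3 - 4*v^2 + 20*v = (v - 2)*(v^3 - 3*v^2 - 10*v) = v*(v - 2)*(v^2 - 3*v - 10) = v*(v - 2)*(v + 2)*(v - 5)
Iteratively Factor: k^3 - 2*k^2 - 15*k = (k - 5)*(k^2 + 3*k) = k*(k - 5)*(k + 3)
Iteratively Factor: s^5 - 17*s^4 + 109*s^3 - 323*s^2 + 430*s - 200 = (s - 5)*(s^4 - 12*s^3 + 49*s^2 - 78*s + 40) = (s - 5)*(s - 4)*(s^3 - 8*s^2 + 17*s - 10) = (s - 5)*(s - 4)*(s - 1)*(s^2 - 7*s + 10) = (s - 5)^2*(s - 4)*(s - 1)*(s - 2)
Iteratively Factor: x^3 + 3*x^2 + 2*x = (x + 1)*(x^2 + 2*x) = x*(x + 1)*(x + 2)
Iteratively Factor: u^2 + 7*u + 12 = (u + 4)*(u + 3)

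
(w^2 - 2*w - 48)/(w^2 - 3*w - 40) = (w + 6)/(w + 5)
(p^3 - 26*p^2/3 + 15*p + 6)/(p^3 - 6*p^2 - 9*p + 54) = (p + 1/3)/(p + 3)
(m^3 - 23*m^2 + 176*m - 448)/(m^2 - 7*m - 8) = (m^2 - 15*m + 56)/(m + 1)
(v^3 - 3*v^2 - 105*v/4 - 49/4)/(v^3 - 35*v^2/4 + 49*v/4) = (4*v^2 + 16*v + 7)/(v*(4*v - 7))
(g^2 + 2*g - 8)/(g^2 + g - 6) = (g + 4)/(g + 3)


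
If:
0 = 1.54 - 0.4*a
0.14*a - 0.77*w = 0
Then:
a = 3.85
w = 0.70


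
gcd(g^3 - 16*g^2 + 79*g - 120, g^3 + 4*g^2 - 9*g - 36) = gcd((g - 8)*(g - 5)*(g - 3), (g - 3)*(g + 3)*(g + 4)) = g - 3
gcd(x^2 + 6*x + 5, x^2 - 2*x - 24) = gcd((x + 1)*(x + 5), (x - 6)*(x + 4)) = 1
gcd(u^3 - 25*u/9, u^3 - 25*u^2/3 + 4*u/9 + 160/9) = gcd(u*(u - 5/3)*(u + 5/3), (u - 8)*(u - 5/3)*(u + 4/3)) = u - 5/3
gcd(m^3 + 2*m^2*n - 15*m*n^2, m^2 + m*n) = m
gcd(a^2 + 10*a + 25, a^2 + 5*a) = a + 5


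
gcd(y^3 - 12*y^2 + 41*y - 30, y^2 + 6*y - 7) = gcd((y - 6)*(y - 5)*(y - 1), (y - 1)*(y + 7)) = y - 1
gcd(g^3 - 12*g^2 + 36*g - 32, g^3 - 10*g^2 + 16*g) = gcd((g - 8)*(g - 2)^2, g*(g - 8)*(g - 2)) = g^2 - 10*g + 16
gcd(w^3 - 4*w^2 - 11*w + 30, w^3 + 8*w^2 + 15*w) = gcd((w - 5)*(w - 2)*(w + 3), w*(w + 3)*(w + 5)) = w + 3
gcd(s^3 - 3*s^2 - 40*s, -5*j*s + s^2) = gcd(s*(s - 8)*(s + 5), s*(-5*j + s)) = s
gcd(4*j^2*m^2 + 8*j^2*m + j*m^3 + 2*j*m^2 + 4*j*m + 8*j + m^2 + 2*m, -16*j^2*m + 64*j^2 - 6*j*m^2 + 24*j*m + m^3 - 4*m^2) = 1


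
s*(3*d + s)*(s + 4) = 3*d*s^2 + 12*d*s + s^3 + 4*s^2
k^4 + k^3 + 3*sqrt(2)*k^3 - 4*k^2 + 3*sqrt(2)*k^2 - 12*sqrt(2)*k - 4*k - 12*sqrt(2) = (k - 2)*(k + 1)*(k + 2)*(k + 3*sqrt(2))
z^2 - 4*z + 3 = (z - 3)*(z - 1)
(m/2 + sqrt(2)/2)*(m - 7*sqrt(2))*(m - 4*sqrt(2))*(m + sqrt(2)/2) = m^4/2 - 19*sqrt(2)*m^3/4 + 12*m^2 + 73*sqrt(2)*m/2 + 28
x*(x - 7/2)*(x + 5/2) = x^3 - x^2 - 35*x/4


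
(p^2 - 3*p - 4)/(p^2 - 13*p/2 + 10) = 2*(p + 1)/(2*p - 5)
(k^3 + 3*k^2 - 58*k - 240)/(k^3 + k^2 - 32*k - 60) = (k^2 - 2*k - 48)/(k^2 - 4*k - 12)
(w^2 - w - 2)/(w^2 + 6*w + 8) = (w^2 - w - 2)/(w^2 + 6*w + 8)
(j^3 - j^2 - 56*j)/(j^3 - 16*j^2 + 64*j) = (j + 7)/(j - 8)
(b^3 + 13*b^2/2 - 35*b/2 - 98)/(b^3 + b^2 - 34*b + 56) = (b + 7/2)/(b - 2)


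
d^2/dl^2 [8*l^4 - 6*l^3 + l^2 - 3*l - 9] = 96*l^2 - 36*l + 2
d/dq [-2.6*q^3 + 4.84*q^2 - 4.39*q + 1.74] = -7.8*q^2 + 9.68*q - 4.39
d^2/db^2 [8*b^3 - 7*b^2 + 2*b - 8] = 48*b - 14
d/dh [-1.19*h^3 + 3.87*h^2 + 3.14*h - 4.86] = -3.57*h^2 + 7.74*h + 3.14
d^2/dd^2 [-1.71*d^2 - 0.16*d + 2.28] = -3.42000000000000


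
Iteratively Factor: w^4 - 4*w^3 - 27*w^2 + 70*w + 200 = (w - 5)*(w^3 + w^2 - 22*w - 40) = (w - 5)*(w + 2)*(w^2 - w - 20) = (w - 5)*(w + 2)*(w + 4)*(w - 5)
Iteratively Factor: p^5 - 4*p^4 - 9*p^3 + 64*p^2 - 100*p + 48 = (p + 4)*(p^4 - 8*p^3 + 23*p^2 - 28*p + 12) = (p - 3)*(p + 4)*(p^3 - 5*p^2 + 8*p - 4) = (p - 3)*(p - 2)*(p + 4)*(p^2 - 3*p + 2) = (p - 3)*(p - 2)^2*(p + 4)*(p - 1)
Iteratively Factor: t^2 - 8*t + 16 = (t - 4)*(t - 4)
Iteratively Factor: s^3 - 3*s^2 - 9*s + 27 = (s - 3)*(s^2 - 9) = (s - 3)^2*(s + 3)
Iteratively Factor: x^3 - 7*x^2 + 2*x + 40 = (x + 2)*(x^2 - 9*x + 20) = (x - 4)*(x + 2)*(x - 5)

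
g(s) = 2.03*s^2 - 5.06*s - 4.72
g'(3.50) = 9.15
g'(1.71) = 1.88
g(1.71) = -7.44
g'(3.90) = 10.77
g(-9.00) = 205.25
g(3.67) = 4.05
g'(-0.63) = -7.62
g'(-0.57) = -7.37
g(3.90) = 6.42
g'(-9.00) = -41.60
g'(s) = 4.06*s - 5.06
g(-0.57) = -1.18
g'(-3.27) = -18.34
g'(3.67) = 9.84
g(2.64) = -3.93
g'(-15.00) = -65.96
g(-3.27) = 33.53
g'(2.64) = 5.66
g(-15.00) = 527.93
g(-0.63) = -0.73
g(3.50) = 2.44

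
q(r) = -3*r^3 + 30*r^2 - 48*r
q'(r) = -9*r^2 + 60*r - 48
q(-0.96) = 76.38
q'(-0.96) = -113.89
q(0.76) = -20.47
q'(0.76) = -7.60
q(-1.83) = 206.69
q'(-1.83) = -187.94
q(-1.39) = 132.74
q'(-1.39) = -148.79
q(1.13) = -20.26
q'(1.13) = 8.31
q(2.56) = 23.40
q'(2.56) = 46.62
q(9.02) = -193.76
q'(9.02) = -239.04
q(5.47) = 144.07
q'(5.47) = 10.91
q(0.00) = 0.00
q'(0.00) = -48.00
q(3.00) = 45.00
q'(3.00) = 51.00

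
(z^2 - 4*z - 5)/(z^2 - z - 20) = (z + 1)/(z + 4)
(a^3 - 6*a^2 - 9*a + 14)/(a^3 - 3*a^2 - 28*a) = (a^2 + a - 2)/(a*(a + 4))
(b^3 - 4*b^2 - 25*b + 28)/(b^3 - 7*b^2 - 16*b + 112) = (b - 1)/(b - 4)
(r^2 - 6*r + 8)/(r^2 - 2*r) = (r - 4)/r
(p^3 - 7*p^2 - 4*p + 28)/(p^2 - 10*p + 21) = (p^2 - 4)/(p - 3)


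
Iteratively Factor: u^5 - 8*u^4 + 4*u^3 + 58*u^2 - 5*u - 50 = (u + 1)*(u^4 - 9*u^3 + 13*u^2 + 45*u - 50) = (u - 5)*(u + 1)*(u^3 - 4*u^2 - 7*u + 10) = (u - 5)*(u + 1)*(u + 2)*(u^2 - 6*u + 5) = (u - 5)^2*(u + 1)*(u + 2)*(u - 1)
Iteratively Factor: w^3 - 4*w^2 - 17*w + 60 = (w + 4)*(w^2 - 8*w + 15) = (w - 5)*(w + 4)*(w - 3)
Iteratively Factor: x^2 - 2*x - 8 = (x - 4)*(x + 2)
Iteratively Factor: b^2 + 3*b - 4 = (b + 4)*(b - 1)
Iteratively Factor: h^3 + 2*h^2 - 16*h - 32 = (h - 4)*(h^2 + 6*h + 8) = (h - 4)*(h + 2)*(h + 4)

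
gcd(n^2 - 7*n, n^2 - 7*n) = n^2 - 7*n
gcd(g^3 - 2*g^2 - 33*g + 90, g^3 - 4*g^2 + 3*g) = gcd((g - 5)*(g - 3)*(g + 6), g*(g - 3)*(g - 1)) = g - 3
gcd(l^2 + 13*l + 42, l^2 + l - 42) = l + 7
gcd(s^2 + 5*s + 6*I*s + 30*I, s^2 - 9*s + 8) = 1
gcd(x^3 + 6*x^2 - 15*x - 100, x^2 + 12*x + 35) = x + 5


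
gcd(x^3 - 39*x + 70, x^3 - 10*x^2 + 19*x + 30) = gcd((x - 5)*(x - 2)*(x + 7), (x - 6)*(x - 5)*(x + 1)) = x - 5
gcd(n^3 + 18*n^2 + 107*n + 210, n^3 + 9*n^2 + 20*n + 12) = n + 6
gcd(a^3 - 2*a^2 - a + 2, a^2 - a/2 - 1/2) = a - 1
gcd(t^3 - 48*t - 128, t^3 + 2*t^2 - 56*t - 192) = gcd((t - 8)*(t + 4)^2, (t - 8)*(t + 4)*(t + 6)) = t^2 - 4*t - 32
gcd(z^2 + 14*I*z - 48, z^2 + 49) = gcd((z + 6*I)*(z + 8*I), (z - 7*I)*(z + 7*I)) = 1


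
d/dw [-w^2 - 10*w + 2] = -2*w - 10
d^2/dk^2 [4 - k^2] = -2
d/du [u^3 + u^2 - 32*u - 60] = 3*u^2 + 2*u - 32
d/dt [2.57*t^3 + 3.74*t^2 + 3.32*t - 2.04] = 7.71*t^2 + 7.48*t + 3.32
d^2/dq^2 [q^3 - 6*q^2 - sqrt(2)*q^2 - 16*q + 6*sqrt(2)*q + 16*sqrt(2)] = 6*q - 12 - 2*sqrt(2)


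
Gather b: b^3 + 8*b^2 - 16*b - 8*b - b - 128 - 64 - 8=b^3 + 8*b^2 - 25*b - 200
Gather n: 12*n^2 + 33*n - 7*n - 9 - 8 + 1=12*n^2 + 26*n - 16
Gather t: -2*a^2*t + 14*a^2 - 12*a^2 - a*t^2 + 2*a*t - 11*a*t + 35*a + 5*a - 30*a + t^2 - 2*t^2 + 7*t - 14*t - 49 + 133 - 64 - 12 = 2*a^2 + 10*a + t^2*(-a - 1) + t*(-2*a^2 - 9*a - 7) + 8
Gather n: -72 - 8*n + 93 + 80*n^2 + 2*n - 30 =80*n^2 - 6*n - 9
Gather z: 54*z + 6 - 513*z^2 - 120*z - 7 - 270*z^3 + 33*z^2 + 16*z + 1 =-270*z^3 - 480*z^2 - 50*z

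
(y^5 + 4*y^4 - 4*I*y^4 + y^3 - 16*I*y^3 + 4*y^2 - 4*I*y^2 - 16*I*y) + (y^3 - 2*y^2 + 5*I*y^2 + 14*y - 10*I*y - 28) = y^5 + 4*y^4 - 4*I*y^4 + 2*y^3 - 16*I*y^3 + 2*y^2 + I*y^2 + 14*y - 26*I*y - 28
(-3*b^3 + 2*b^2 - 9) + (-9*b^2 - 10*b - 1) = -3*b^3 - 7*b^2 - 10*b - 10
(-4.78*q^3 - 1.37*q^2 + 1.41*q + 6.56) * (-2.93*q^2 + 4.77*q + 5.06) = 14.0054*q^5 - 18.7865*q^4 - 34.853*q^3 - 19.4273*q^2 + 38.4258*q + 33.1936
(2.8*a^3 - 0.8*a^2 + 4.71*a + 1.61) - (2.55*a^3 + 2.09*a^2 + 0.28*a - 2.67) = 0.25*a^3 - 2.89*a^2 + 4.43*a + 4.28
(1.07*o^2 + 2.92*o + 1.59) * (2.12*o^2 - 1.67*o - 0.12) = 2.2684*o^4 + 4.4035*o^3 - 1.634*o^2 - 3.0057*o - 0.1908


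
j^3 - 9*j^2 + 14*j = j*(j - 7)*(j - 2)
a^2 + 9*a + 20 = (a + 4)*(a + 5)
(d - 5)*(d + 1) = d^2 - 4*d - 5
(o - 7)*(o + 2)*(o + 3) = o^3 - 2*o^2 - 29*o - 42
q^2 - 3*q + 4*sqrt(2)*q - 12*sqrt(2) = (q - 3)*(q + 4*sqrt(2))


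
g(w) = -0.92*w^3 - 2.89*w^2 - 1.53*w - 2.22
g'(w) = -2.76*w^2 - 5.78*w - 1.53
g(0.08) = -2.36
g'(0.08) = -2.01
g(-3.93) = 15.00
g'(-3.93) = -21.44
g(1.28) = -10.84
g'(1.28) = -13.45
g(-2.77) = -0.60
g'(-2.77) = -6.70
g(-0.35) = -2.00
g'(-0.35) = 0.15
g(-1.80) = -3.46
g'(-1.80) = -0.07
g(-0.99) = -2.65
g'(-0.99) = 1.49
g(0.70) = -5.02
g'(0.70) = -6.93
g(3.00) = -57.66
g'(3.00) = -43.71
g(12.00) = -2026.50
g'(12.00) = -468.33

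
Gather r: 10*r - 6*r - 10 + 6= 4*r - 4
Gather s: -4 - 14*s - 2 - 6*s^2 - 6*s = -6*s^2 - 20*s - 6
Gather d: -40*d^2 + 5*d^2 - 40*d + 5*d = -35*d^2 - 35*d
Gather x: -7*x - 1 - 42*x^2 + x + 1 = -42*x^2 - 6*x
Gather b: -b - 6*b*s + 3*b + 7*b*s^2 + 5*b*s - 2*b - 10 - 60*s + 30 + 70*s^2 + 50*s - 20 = b*(7*s^2 - s) + 70*s^2 - 10*s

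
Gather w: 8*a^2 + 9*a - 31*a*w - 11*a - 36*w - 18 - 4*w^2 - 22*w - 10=8*a^2 - 2*a - 4*w^2 + w*(-31*a - 58) - 28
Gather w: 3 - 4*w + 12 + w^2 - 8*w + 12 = w^2 - 12*w + 27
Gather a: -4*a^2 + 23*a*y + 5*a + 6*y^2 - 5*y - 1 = -4*a^2 + a*(23*y + 5) + 6*y^2 - 5*y - 1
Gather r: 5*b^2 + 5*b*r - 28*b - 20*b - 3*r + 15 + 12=5*b^2 - 48*b + r*(5*b - 3) + 27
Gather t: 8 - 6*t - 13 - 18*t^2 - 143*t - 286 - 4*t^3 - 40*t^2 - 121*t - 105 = -4*t^3 - 58*t^2 - 270*t - 396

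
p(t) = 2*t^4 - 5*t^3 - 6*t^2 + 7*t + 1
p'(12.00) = 11527.00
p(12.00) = 32053.00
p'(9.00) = 4516.00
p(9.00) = 9055.00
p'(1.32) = -16.58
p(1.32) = -5.64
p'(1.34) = -16.77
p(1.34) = -5.98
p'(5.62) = 885.83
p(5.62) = 958.46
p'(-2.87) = -271.23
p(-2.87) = 185.38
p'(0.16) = 4.73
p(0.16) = 1.95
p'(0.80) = -8.10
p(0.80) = 1.02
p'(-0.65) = 6.27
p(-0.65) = -4.35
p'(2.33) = -1.20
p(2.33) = -19.56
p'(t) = 8*t^3 - 15*t^2 - 12*t + 7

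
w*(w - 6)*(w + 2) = w^3 - 4*w^2 - 12*w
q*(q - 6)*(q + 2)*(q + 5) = q^4 + q^3 - 32*q^2 - 60*q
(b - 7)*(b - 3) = b^2 - 10*b + 21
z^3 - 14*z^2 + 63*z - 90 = (z - 6)*(z - 5)*(z - 3)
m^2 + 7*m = m*(m + 7)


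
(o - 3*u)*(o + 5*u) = o^2 + 2*o*u - 15*u^2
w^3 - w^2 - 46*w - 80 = (w - 8)*(w + 2)*(w + 5)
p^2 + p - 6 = (p - 2)*(p + 3)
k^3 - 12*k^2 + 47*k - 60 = (k - 5)*(k - 4)*(k - 3)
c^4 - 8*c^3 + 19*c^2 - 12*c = c*(c - 4)*(c - 3)*(c - 1)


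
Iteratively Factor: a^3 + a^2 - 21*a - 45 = (a + 3)*(a^2 - 2*a - 15) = (a - 5)*(a + 3)*(a + 3)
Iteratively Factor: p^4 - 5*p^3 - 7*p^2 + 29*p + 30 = (p - 5)*(p^3 - 7*p - 6) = (p - 5)*(p + 1)*(p^2 - p - 6) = (p - 5)*(p - 3)*(p + 1)*(p + 2)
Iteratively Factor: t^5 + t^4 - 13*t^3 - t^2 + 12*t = (t - 1)*(t^4 + 2*t^3 - 11*t^2 - 12*t) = (t - 1)*(t + 4)*(t^3 - 2*t^2 - 3*t) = (t - 3)*(t - 1)*(t + 4)*(t^2 + t) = t*(t - 3)*(t - 1)*(t + 4)*(t + 1)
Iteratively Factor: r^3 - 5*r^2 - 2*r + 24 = (r + 2)*(r^2 - 7*r + 12) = (r - 3)*(r + 2)*(r - 4)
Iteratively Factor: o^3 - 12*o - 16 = (o + 2)*(o^2 - 2*o - 8) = (o + 2)^2*(o - 4)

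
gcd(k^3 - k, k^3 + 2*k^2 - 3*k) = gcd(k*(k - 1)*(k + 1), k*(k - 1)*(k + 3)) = k^2 - k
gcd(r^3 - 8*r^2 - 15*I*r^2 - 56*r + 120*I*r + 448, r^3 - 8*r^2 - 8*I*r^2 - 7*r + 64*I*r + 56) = r^2 + r*(-8 - 7*I) + 56*I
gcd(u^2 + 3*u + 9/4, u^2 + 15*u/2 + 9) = u + 3/2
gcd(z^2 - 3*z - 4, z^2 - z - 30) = 1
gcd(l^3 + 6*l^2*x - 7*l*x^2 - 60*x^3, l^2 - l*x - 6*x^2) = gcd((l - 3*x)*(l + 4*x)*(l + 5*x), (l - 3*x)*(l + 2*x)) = -l + 3*x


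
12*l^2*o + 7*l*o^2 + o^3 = o*(3*l + o)*(4*l + o)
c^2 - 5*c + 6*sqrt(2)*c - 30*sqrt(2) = (c - 5)*(c + 6*sqrt(2))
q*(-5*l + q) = -5*l*q + q^2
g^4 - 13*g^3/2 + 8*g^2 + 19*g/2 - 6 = (g - 4)*(g - 3)*(g - 1/2)*(g + 1)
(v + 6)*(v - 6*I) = v^2 + 6*v - 6*I*v - 36*I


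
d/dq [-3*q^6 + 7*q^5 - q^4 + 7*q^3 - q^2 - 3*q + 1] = -18*q^5 + 35*q^4 - 4*q^3 + 21*q^2 - 2*q - 3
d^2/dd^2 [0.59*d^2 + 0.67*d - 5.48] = 1.18000000000000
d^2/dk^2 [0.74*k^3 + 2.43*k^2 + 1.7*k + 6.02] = 4.44*k + 4.86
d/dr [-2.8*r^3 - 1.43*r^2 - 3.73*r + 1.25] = -8.4*r^2 - 2.86*r - 3.73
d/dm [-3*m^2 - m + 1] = -6*m - 1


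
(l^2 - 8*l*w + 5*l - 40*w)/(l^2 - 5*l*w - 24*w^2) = (l + 5)/(l + 3*w)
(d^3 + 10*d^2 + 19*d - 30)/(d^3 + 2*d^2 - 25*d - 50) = (d^2 + 5*d - 6)/(d^2 - 3*d - 10)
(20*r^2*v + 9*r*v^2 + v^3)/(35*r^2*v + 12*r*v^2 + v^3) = (4*r + v)/(7*r + v)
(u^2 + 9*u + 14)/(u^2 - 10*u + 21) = (u^2 + 9*u + 14)/(u^2 - 10*u + 21)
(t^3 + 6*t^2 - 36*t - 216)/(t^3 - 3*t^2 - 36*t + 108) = (t + 6)/(t - 3)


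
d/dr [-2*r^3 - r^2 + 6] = 2*r*(-3*r - 1)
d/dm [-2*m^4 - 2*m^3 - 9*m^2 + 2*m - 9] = -8*m^3 - 6*m^2 - 18*m + 2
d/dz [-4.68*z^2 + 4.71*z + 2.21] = 4.71 - 9.36*z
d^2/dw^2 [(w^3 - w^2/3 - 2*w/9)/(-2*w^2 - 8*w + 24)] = 2*(-131*w^3 + 702*w^2 - 1908*w + 264)/(9*(w^6 + 12*w^5 + 12*w^4 - 224*w^3 - 144*w^2 + 1728*w - 1728))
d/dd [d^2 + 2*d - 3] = 2*d + 2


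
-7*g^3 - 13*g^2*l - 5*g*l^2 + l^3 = (-7*g + l)*(g + l)^2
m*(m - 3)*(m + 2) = m^3 - m^2 - 6*m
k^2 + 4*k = k*(k + 4)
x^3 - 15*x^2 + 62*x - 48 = (x - 8)*(x - 6)*(x - 1)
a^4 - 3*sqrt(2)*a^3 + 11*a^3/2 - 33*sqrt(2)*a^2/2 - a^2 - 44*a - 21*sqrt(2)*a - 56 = (a + 2)*(a + 7/2)*(a - 4*sqrt(2))*(a + sqrt(2))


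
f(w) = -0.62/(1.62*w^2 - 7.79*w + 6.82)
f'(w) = -0.62*(7.79 - 3.24*w)/(1.62*w^2 - 7.79*w + 6.82)^2 = (2.0088*w - 4.8298)/(1.62*w^2 - 7.79*w + 6.82)^2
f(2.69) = 0.26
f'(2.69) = 0.10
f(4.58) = -0.12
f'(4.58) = 0.17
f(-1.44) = -0.03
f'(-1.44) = -0.02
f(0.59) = -0.22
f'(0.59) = -0.47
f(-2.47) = -0.02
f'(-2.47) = -0.01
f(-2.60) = -0.02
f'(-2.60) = -0.01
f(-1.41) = -0.03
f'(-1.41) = -0.02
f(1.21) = 2.65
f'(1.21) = -43.79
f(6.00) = -0.03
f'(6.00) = 0.02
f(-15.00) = -0.00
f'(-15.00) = -0.00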